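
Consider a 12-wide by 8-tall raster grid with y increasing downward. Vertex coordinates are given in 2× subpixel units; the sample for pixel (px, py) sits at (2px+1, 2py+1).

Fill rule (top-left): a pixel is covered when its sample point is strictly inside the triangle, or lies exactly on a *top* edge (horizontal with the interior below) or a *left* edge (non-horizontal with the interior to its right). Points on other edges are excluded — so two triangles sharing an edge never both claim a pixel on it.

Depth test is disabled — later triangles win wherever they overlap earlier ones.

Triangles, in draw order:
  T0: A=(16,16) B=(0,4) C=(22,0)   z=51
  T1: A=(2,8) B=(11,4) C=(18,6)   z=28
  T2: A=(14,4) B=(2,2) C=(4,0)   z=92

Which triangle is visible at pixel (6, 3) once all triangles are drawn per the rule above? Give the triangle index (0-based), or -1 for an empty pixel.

T0:
  2·area = 328
  edge (16, 16)→(0, 4): d=(-16,-12) top-left  bias=+0
  edge (0, 4)→(22, 0): d=(22,-4) top-left  bias=+0
  edge (22, 0)→(16, 16): d=(-6,16) right/bottom  bias=-1
    (8,0)@(17, 1): e=[252,2,74] → X
    (9,0)@(19, 1): e=[276,10,42] → X
    (10,0)@(21, 1): e=[300,18,10] → X
    (11,0)@(23, 1): e=[324,26,-22] → .
    (3,1)@(7, 3): e=[100,6,222] → X
    (4,1)@(9, 3): e=[124,14,190] → X
    (5,1)@(11, 3): e=[148,22,158] → X
    (6,1)@(13, 3): e=[172,30,126] → X
    (7,1)@(15, 3): e=[196,38,94] → X
    (10,1)@(21, 3): e=[268,62,-2] → .
    (1,2)@(3, 5): e=[20,34,274] → X
    (2,2)@(5, 5): e=[44,42,242] → X
  covered (41 px):
    . . . . . . . . X X X .
    . . . X X X X X X X . .
    . X X X X X X X X X . .
    . . X X X X X X X X . .
    . . . X X X X X X . . .
    . . . . . X X X X . . .
    . . . . . . X X X . . .
    . . . . . . . X . . . .
T1:
  2·area = 46
  edge (2, 8)→(11, 4): d=(9,-4) top-left  bias=+0
  edge (11, 4)→(18, 6): d=(7,2) right/bottom  bias=-1
  edge (18, 6)→(2, 8): d=(-16,2) right/bottom  bias=-1
    (4,2)@(9, 5): e=[1,11,34] → X
    (5,2)@(11, 5): e=[9,7,30] → X
    (6,2)@(13, 5): e=[17,3,26] → X
    (7,2)@(15, 5): e=[25,-1,22] → .
    (2,3)@(5, 7): e=[3,33,10] → X
    (3,3)@(7, 7): e=[11,29,6] → X
    (5,3)@(11, 7): e=[27,21,-2] → .
    (6,3)@(13, 7): e=[35,17,-6] → .
    (2,4)@(5, 9): e=[21,47,-22] → .
    (3,4)@(7, 9): e=[29,43,-26] → .
    (4,4)@(9, 9): e=[37,39,-30] → .
  covered (6 px):
    . . . . . . . . . . . .
    . . . . . . . . . . . .
    . . . . X X X . . . . .
    . . X X X . . . . . . .
    . . . . . . . . . . . .
    . . . . . . . . . . . .
    . . . . . . . . . . . .
    . . . . . . . . . . . .
T2:
  2·area = 28
  edge (14, 4)→(2, 2): d=(-12,-2) top-left  bias=+0
  edge (2, 2)→(4, 0): d=(2,-2) top-left  bias=+0
  edge (4, 0)→(14, 4): d=(10,4) right/bottom  bias=-1
    (1,0)@(3, 1): e=[14,0,14] → X  [on edge]
    (2,0)@(5, 1): e=[18,4,6] → X
    (3,0)@(7, 1): e=[22,8,-2] → .
    (0,1)@(1, 3): e=[-14,0,42] → .  [on edge]
    (1,1)@(3, 3): e=[-10,4,34] → .
    (2,1)@(5, 3): e=[-6,8,26] → .
    (4,1)@(9, 3): e=[2,16,10] → X
    (5,1)@(11, 3): e=[6,20,2] → X
    (6,1)@(13, 3): e=[10,24,-6] → .
    (4,2)@(9, 5): e=[-22,20,30] → .
    (5,2)@(11, 5): e=[-18,24,22] → .
  covered (4 px):
    . X X . . . . . . . . .
    . . . . X X . . . . . .
    . . . . . . . . . . . .
    . . . . . . . . . . . .
    . . . . . . . . . . . .
    . . . . . . . . . . . .
    . . . . . . . . . . . .
    . . . . . . . . . . . .

Z-buffer (winner per pixel, '.' = empty):
  . 2 2 . . . . . 0 0 0 .
  . . . 0 2 2 0 0 0 0 . .
  . 0 0 0 1 1 1 0 0 0 . .
  . . 1 1 1 0 0 0 0 0 . .
  . . . 0 0 0 0 0 0 . . .
  . . . . . 0 0 0 0 . . .
  . . . . . . 0 0 0 . . .
  . . . . . . . 0 . . . .

Final: 0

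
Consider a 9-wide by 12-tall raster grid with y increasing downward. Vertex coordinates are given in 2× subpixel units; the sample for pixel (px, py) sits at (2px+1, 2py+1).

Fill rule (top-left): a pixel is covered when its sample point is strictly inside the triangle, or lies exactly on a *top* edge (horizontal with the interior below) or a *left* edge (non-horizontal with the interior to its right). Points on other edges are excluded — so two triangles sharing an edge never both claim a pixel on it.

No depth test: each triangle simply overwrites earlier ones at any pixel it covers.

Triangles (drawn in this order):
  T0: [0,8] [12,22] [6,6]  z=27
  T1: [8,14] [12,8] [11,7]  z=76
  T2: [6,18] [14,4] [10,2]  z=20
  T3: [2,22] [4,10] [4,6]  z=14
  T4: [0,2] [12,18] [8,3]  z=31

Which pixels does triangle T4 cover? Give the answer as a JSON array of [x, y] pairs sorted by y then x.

T0:
  2·area = 108  (B↔C swapped to make it positive)
  edge (0, 8)→(6, 6): d=(6,-2) top-left  bias=+0
  edge (6, 6)→(12, 22): d=(6,16) right/bottom  bias=-1
  edge (12, 22)→(0, 8): d=(-12,-14) top-left  bias=+0
    (7,1)@(15, 3): e=[0,-162,270] → .  [on edge]
    (4,2)@(9, 5): e=[0,-54,162] → .  [on edge]
    (1,3)@(3, 7): e=[0,54,54] → X  [on edge]
    (2,3)@(5, 7): e=[4,22,82] → X
    (3,3)@(7, 7): e=[8,-10,110] → .
    (0,4)@(1, 9): e=[8,98,2] → X
    (3,4)@(7, 9): e=[20,2,86] → X
    (4,4)@(9, 9): e=[24,-30,114] → .
    (0,5)@(1, 11): e=[20,110,-22] → .
    (1,5)@(3, 11): e=[24,78,6] → X
    (4,5)@(9, 11): e=[36,-18,90] → .
    (1,6)@(3, 13): e=[36,90,-18] → .
  covered (14 px):
    . . . . . . . . .
    . . . . . . . . .
    . . . . . . . . .
    . X X . . . . . .
    X X X X . . . . .
    . X X X . . . . .
    . . X X . . . . .
    . . . X X . . . .
    . . . . X . . . .
    . . . . . . . . .
    . . . . . . . . .
    . . . . . . . . .
T1:
  2·area = 10  (B↔C swapped to make it positive)
  edge (8, 14)→(11, 7): d=(3,-7) top-left  bias=+0
  edge (11, 7)→(12, 8): d=(1,1) right/bottom  bias=-1
  edge (12, 8)→(8, 14): d=(-4,6) right/bottom  bias=-1
    (2,0)@(5, 1): e=[-60,0,70] → .  [on edge]
    (3,1)@(7, 3): e=[-40,0,50] → .  [on edge]
    (4,2)@(9, 5): e=[-20,0,30] → .  [on edge]
    (5,3)@(11, 7): e=[0,0,10] → .  [on edge]
    (5,4)@(11, 9): e=[6,2,2] → X
    (6,4)@(13, 9): e=[20,0,-10] → .  [on edge]
    (5,5)@(11, 11): e=[12,4,-6] → .
    (7,5)@(15, 11): e=[40,0,-30] → .  [on edge]
    (8,6)@(17, 13): e=[60,0,-50] → .  [on edge]
    (2,10)@(5, 21): e=[0,20,-10] → .  [on edge]
  covered (1 px):
    . . . . . . . . .
    . . . . . . . . .
    . . . . . . . . .
    . . . . . . . . .
    . . . . . X . . .
    . . . . . . . . .
    . . . . . . . . .
    . . . . . . . . .
    . . . . . . . . .
    . . . . . . . . .
    . . . . . . . . .
    . . . . . . . . .
T2:
  2·area = 72  (B↔C swapped to make it positive)
  edge (6, 18)→(10, 2): d=(4,-16) top-left  bias=+0
  edge (10, 2)→(14, 4): d=(4,2) right/bottom  bias=-1
  edge (14, 4)→(6, 18): d=(-8,14) right/bottom  bias=-1
    (5,1)@(11, 3): e=[20,2,50] → X
    (6,1)@(13, 3): e=[52,-2,22] → .
    (5,2)@(11, 5): e=[28,10,34] → X
    (6,2)@(13, 5): e=[60,6,6] → X
    (7,2)@(15, 5): e=[92,2,-22] → .
    (4,3)@(9, 7): e=[4,22,46] → X
    (6,3)@(13, 7): e=[68,14,-10] → .
    (4,4)@(9, 9): e=[12,30,30] → X
    (6,4)@(13, 9): e=[76,22,-26] → .
    (4,5)@(9, 11): e=[20,38,14] → X
    (5,5)@(11, 11): e=[52,34,-14] → .
    (4,6)@(9, 13): e=[28,46,-2] → .
  covered (9 px):
    . . . . . . . . .
    . . . . . X . . .
    . . . . . X X . .
    . . . . X X . . .
    . . . . X X . . .
    . . . . X . . . .
    . . . . . . . . .
    . . . X . . . . .
    . . . . . . . . .
    . . . . . . . . .
    . . . . . . . . .
    . . . . . . . . .
T3:
  2·area = 8  (B↔C swapped to make it positive)
  edge (2, 22)→(4, 6): d=(2,-16) top-left  bias=+0
  edge (4, 6)→(4, 10): d=(0,4) right/bottom  bias=-1
  edge (4, 10)→(2, 22): d=(-2,12) right/bottom  bias=-1
    (1,7)@(3, 15): e=[2,4,2] → X
    (2,7)@(5, 15): e=[34,-4,-22] → .
    (1,8)@(3, 17): e=[6,4,-2] → .
  covered (1 px):
    . . . . . . . . .
    . . . . . . . . .
    . . . . . . . . .
    . . . . . . . . .
    . . . . . . . . .
    . . . . . . . . .
    . . . . . . . . .
    . X . . . . . . .
    . . . . . . . . .
    . . . . . . . . .
    . . . . . . . . .
    . . . . . . . . .
T4:
  2·area = 116  (B↔C swapped to make it positive)
  edge (0, 2)→(8, 3): d=(8,1) right/bottom  bias=-1
  edge (8, 3)→(12, 18): d=(4,15) right/bottom  bias=-1
  edge (12, 18)→(0, 2): d=(-12,-16) top-left  bias=+0
    (0,1)@(1, 3): e=[7,105,4] → X
    (1,1)@(3, 3): e=[5,75,36] → X
    (2,1)@(5, 3): e=[3,45,68] → X
    (3,1)@(7, 3): e=[1,15,100] → X
    (4,1)@(9, 3): e=[-1,-15,132] → .
    (0,2)@(1, 5): e=[23,113,-20] → .
    (1,2)@(3, 5): e=[21,83,12] → X
    (4,2)@(9, 5): e=[15,-7,108] → .
    (1,3)@(3, 7): e=[37,91,-12] → .
    (2,3)@(5, 7): e=[35,61,20] → X
    (4,3)@(9, 7): e=[31,1,84] → X
    (5,3)@(11, 7): e=[29,-29,116] → .
  covered (16 px):
    . . . . . . . . .
    X X X X . . . . .
    . X X X . . . . .
    . . X X X . . . .
    . . . X X . . . .
    . . . X X . . . .
    . . . . X . . . .
    . . . . . X . . .
    . . . . . . . . .
    . . . . . . . . .
    . . . . . . . . .
    . . . . . . . . .

Final: [[0,1],[1,1],[2,1],[3,1],[1,2],[2,2],[3,2],[2,3],[3,3],[4,3],[3,4],[4,4],[3,5],[4,5],[4,6],[5,7]]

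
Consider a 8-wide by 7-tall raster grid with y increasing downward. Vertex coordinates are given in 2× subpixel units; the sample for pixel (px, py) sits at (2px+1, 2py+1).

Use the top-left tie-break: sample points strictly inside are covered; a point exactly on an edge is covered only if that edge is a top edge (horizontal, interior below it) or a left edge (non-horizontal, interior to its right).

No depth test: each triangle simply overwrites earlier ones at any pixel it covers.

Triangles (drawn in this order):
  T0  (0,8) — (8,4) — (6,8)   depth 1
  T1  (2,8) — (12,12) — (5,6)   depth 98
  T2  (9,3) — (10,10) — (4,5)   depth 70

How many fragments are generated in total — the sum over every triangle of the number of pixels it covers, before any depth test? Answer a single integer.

T0:
  2·area = 24
  edge (0, 8)→(8, 4): d=(8,-4) top-left  bias=+0
  edge (8, 4)→(6, 8): d=(-2,4) right/bottom  bias=-1
  edge (6, 8)→(0, 8): d=(-6,0) right/bottom  bias=-1
    (3,2)@(7, 5): e=[4,2,18] → █
    (4,2)@(9, 5): e=[12,-6,18] → ·
    (1,3)@(3, 7): e=[4,14,6] → █
    (2,3)@(5, 7): e=[12,6,6] → █
    (3,3)@(7, 7): e=[20,-2,6] → ·
    (1,4)@(3, 9): e=[20,10,-6] → ·
    (2,4)@(5, 9): e=[28,2,-6] → ·
  covered (3 px):
    · · · · · · · ·
    · · · · · · · ·
    · · · █ · · · ·
    · █ █ · · · · ·
    · · · · · · · ·
    · · · · · · · ·
    · · · · · · · ·
T1:
  2·area = 32  (B↔C swapped to make it positive)
  edge (2, 8)→(5, 6): d=(3,-2) top-left  bias=+0
  edge (5, 6)→(12, 12): d=(7,6) right/bottom  bias=-1
  edge (12, 12)→(2, 8): d=(-10,-4) top-left  bias=+0
    (2,3)@(5, 7): e=[3,7,22] → █
    (3,3)@(7, 7): e=[7,-5,30] → ·
    (2,4)@(5, 9): e=[9,21,2] → █
    (3,4)@(7, 9): e=[13,9,10] → █
    (4,4)@(9, 9): e=[17,-3,18] → ·
    (2,5)@(5, 11): e=[15,35,-18] → ·
    (3,5)@(7, 11): e=[19,23,-10] → ·
  covered (3 px):
    · · · · · · · ·
    · · · · · · · ·
    · · · · · · · ·
    · · █ · · · · ·
    · · █ █ · · · ·
    · · · · · · · ·
    · · · · · · · ·
T2:
  2·area = 37
  edge (9, 3)→(10, 10): d=(1,7) right/bottom  bias=-1
  edge (10, 10)→(4, 5): d=(-6,-5) top-left  bias=+0
  edge (4, 5)→(9, 3): d=(5,-2) top-left  bias=+0
    (4,1)@(9, 3): e=[0,37,0] → ·  [on edge]
    (2,2)@(5, 5): e=[30,5,2] → █
    (3,2)@(7, 5): e=[16,15,6] → █
    (4,2)@(9, 5): e=[2,25,10] → █
    (5,2)@(11, 5): e=[-12,35,14] → ·
    (2,3)@(5, 7): e=[32,-7,12] → ·
    (3,3)@(7, 7): e=[18,3,16] → █
    (5,3)@(11, 7): e=[-10,23,24] → ·
    (3,4)@(7, 9): e=[20,-9,26] → ·
    (4,4)@(9, 9): e=[6,1,30] → █
    (5,4)@(11, 9): e=[-8,11,34] → ·
    (4,5)@(9, 11): e=[8,-11,40] → ·
  covered (6 px):
    · · · · · · · ·
    · · · · · · · ·
    · · █ █ █ · · ·
    · · · █ █ · · ·
    · · · · █ · · ·
    · · · · · · · ·
    · · · · · · · ·

Final: 12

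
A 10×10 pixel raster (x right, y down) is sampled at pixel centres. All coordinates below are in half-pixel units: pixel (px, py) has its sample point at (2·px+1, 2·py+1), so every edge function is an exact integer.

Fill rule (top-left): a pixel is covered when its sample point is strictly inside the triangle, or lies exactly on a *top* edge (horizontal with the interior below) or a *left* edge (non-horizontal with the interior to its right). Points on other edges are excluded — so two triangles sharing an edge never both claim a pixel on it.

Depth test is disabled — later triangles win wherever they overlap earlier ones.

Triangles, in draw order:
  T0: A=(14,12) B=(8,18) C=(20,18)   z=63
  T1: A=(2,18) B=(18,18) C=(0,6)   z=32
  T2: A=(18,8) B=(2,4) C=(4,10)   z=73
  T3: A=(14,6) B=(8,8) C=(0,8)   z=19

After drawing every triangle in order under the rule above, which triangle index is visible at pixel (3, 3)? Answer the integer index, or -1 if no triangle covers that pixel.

T0:
  2·area = 72  (B↔C swapped to make it positive)
  edge (14, 12)→(20, 18): d=(6,6) right/bottom  bias=-1
  edge (20, 18)→(8, 18): d=(-12,0) right/bottom  bias=-1
  edge (8, 18)→(14, 12): d=(6,-6) top-left  bias=+0
    (1,0)@(3, 1): e=[0,204,-132] → .  [on edge]
    (2,1)@(5, 3): e=[0,180,-108] → .  [on edge]
    (3,2)@(7, 5): e=[0,156,-84] → .  [on edge]
    (4,3)@(9, 7): e=[0,132,-60] → .  [on edge]
    (9,3)@(19, 7): e=[-60,132,0] → .  [on edge]
    (5,4)@(11, 9): e=[0,108,-36] → .  [on edge]
    (8,4)@(17, 9): e=[-36,108,0] → .  [on edge]
    (6,5)@(13, 11): e=[0,84,-12] → .  [on edge]
    (7,5)@(15, 11): e=[-12,84,0] → .  [on edge]
    (6,6)@(13, 13): e=[12,60,0] → X  [on edge]
    (7,6)@(15, 13): e=[0,60,12] → .  [on edge]
    (5,7)@(11, 15): e=[36,36,0] → X  [on edge]
    (8,7)@(17, 15): e=[0,36,36] → .  [on edge]
    (4,8)@(9, 17): e=[60,12,0] → X  [on edge]
    (9,8)@(19, 17): e=[0,12,60] → .  [on edge]
    (3,9)@(7, 19): e=[84,-12,0] → .  [on edge]
  covered (9 px):
    . . . . . . . . . .
    . . . . . . . . . .
    . . . . . . . . . .
    . . . . . . . . . .
    . . . . . . . . . .
    . . . . . . . . . .
    . . . . . . X . . .
    . . . . . X X X . .
    . . . . X X X X X .
    . . . . . . . . . .
T1:
  2·area = 192  (B↔C swapped to make it positive)
  edge (2, 18)→(0, 6): d=(-2,-12) top-left  bias=+0
  edge (0, 6)→(18, 18): d=(18,12) right/bottom  bias=-1
  edge (18, 18)→(2, 18): d=(-16,0) right/bottom  bias=-1
    (0,3)@(1, 7): e=[10,6,176] → X
    (1,3)@(3, 7): e=[34,-18,176] → .
    (0,4)@(1, 9): e=[6,42,144] → X
    (1,4)@(3, 9): e=[30,18,144] → X
    (2,4)@(5, 9): e=[54,-6,144] → .
    (0,5)@(1, 11): e=[2,78,112] → X
    (2,5)@(5, 11): e=[50,30,112] → X
    (3,5)@(7, 11): e=[74,6,112] → X
    (4,5)@(9, 11): e=[98,-18,112] → .
    (0,6)@(1, 13): e=[-2,114,80] → .
    (1,6)@(3, 13): e=[22,90,80] → X
    (4,6)@(9, 13): e=[94,18,80] → X
  covered (24 px):
    . . . . . . . . . .
    . . . . . . . . . .
    . . . . . . . . . .
    X . . . . . . . . .
    X X . . . . . . . .
    X X X X . . . . . .
    . X X X X . . . . .
    . X X X X X X . . .
    . X X X X X X X . .
    . . . . . . . . . .
T2:
  2·area = 88  (B↔C swapped to make it positive)
  edge (18, 8)→(4, 10): d=(-14,2) right/bottom  bias=-1
  edge (4, 10)→(2, 4): d=(-2,-6) top-left  bias=+0
  edge (2, 4)→(18, 8): d=(16,4) right/bottom  bias=-1
    (0,0)@(1, 1): e=[132,0,-44] → .  [on edge]
    (1,2)@(3, 5): e=[72,4,12] → X
    (2,2)@(5, 5): e=[68,16,4] → X
    (3,2)@(7, 5): e=[64,28,-4] → .
    (1,3)@(3, 7): e=[44,0,44] → X  [on edge]
    (3,3)@(7, 7): e=[36,24,28] → X
    (4,3)@(9, 7): e=[32,36,20] → X
    (5,3)@(11, 7): e=[28,48,12] → X
    (6,3)@(13, 7): e=[24,60,4] → X
    (7,3)@(15, 7): e=[20,72,-4] → .
    (1,4)@(3, 9): e=[16,-4,76] → .
    (2,4)@(5, 9): e=[12,8,68] → X
    (5,4)@(11, 9): e=[0,44,44] → .  [on edge]
    (2,6)@(5, 13): e=[-44,0,132] → .  [on edge]
    (3,9)@(7, 19): e=[-132,0,220] → .  [on edge]
  covered (11 px):
    . . . . . . . . . .
    . . . . . . . . . .
    . X X . . . . . . .
    . X X X X X X . . .
    . . X X X . . . . .
    . . . . . . . . . .
    . . . . . . . . . .
    . . . . . . . . . .
    . . . . . . . . . .
    . . . . . . . . . .
T3:
  2·area = 16
  edge (14, 6)→(8, 8): d=(-6,2) right/bottom  bias=-1
  edge (8, 8)→(0, 8): d=(-8,0) right/bottom  bias=-1
  edge (0, 8)→(14, 6): d=(14,-2) top-left  bias=+0
    (8,2)@(17, 5): e=[0,24,-8] → .  [on edge]
    (3,3)@(7, 7): e=[8,8,0] → X  [on edge]
    (4,3)@(9, 7): e=[4,8,4] → X
    (5,3)@(11, 7): e=[0,8,8] → .  [on edge]
    (2,4)@(5, 9): e=[0,-8,24] → .  [on edge]
    (3,4)@(7, 9): e=[-4,-8,28] → .
    (4,4)@(9, 9): e=[-8,-8,32] → .
  covered (2 px):
    . . . . . . . . . .
    . . . . . . . . . .
    . . . . . . . . . .
    . . . X X . . . . .
    . . . . . . . . . .
    . . . . . . . . . .
    . . . . . . . . . .
    . . . . . . . . . .
    . . . . . . . . . .
    . . . . . . . . . .

Z-buffer (winner per pixel, '.' = empty):
  . . . . . . . . . .
  . . . . . . . . . .
  . 2 2 . . . . . . .
  1 2 2 3 3 2 2 . . .
  1 1 2 2 2 . . . . .
  1 1 1 1 . . . . . .
  . 1 1 1 1 . 0 . . .
  . 1 1 1 1 1 1 0 . .
  . 1 1 1 1 1 1 1 0 .
  . . . . . . . . . .

Final: 3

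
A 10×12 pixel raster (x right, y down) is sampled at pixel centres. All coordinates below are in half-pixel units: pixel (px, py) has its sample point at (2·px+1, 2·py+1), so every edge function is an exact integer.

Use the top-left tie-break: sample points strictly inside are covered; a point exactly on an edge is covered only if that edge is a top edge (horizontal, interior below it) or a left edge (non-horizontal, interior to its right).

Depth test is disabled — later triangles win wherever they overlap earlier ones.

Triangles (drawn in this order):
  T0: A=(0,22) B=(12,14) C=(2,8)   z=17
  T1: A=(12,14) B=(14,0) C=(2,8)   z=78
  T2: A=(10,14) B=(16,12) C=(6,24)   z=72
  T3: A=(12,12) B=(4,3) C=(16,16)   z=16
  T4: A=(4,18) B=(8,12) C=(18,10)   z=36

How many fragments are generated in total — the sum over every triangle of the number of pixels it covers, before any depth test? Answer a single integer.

T0:
  2·area = 152  (B↔C swapped to make it positive)
  edge (0, 22)→(2, 8): d=(2,-14) top-left  bias=+0
  edge (2, 8)→(12, 14): d=(10,6) right/bottom  bias=-1
  edge (12, 14)→(0, 22): d=(-12,8) right/bottom  bias=-1
    (1,0)@(3, 1): e=[0,-76,228] → ·  [on edge]
    (1,4)@(3, 9): e=[16,4,132] → #
    (2,4)@(5, 9): e=[44,-8,116] → ·
    (1,5)@(3, 11): e=[20,24,108] → #
    (2,5)@(5, 11): e=[48,12,92] → #
    (3,5)@(7, 11): e=[76,0,76] → ·  [on edge]
    (1,6)@(3, 13): e=[24,44,84] → #
    (3,6)@(7, 13): e=[80,20,52] → #
    (4,6)@(9, 13): e=[108,8,36] → #
    (5,6)@(11, 13): e=[136,-4,20] → ·
    (0,7)@(1, 15): e=[0,76,76] → #  [on edge]
    (5,7)@(11, 15): e=[140,16,-4] → ·
    (8,8)@(17, 17): e=[228,0,-76] → ·  [on edge]
  covered (19 px):
    · · · · · · · · · ·
    · · · · · · · · · ·
    · · · · · · · · · ·
    · · · · · · · · · ·
    · # · · · · · · · ·
    · # # · · · · · · ·
    · # # # # · · · · ·
    # # # # # · · · · ·
    # # # # · · · · · ·
    # # · · · · · · · ·
    # · · · · · · · · ·
    · · · · · · · · · ·
T1:
  2·area = 152  (B↔C swapped to make it positive)
  edge (12, 14)→(2, 8): d=(-10,-6) top-left  bias=+0
  edge (2, 8)→(14, 0): d=(12,-8) top-left  bias=+0
  edge (14, 0)→(12, 14): d=(-2,14) right/bottom  bias=-1
    (6,0)@(13, 1): e=[136,4,12] → #
    (7,0)@(15, 1): e=[148,20,-16] → ·
    (5,1)@(11, 3): e=[104,12,36] → #
    (7,1)@(15, 3): e=[128,44,-20] → ·
    (3,2)@(7, 5): e=[60,4,88] → #
    (4,2)@(9, 5): e=[72,20,60] → #
    (7,2)@(15, 5): e=[108,68,-24] → ·
    (2,3)@(5, 7): e=[28,12,112] → #
    (6,3)@(13, 7): e=[76,76,0] → ·  [on edge]
    (2,4)@(5, 9): e=[8,36,108] → #
    (6,4)@(13, 9): e=[56,100,-4] → ·
    (2,5)@(5, 11): e=[-12,60,104] → ·
    (3,5)@(7, 11): e=[0,76,76] → #  [on edge]
    (8,8)@(17, 17): e=[0,228,-76] → ·  [on edge]
    (5,10)@(11, 21): e=[-76,228,0] → ·  [on edge]
  covered (19 px):
    · · · · · · # · · ·
    · · · · · # # · · ·
    · · · # # # # · · ·
    · · # # # # · · · ·
    · · # # # # · · · ·
    · · · # # # · · · ·
    · · · · · # · · · ·
    · · · · · · · · · ·
    · · · · · · · · · ·
    · · · · · · · · · ·
    · · · · · · · · · ·
    · · · · · · · · · ·
T2:
  2·area = 52
  edge (10, 14)→(16, 12): d=(6,-2) top-left  bias=+0
  edge (16, 12)→(6, 24): d=(-10,12) right/bottom  bias=-1
  edge (6, 24)→(10, 14): d=(4,-10) top-left  bias=+0
    (9,5)@(19, 11): e=[0,-26,78] → ·  [on edge]
    (6,6)@(13, 13): e=[0,26,26] → #  [on edge]
    (7,6)@(15, 13): e=[4,2,46] → #
    (8,6)@(17, 13): e=[8,-22,66] → ·
    (3,7)@(7, 15): e=[0,78,-26] → ·  [on edge]
    (5,7)@(11, 15): e=[8,30,14] → #
    (7,7)@(15, 15): e=[16,-18,54] → ·
    (0,8)@(1, 17): e=[0,130,-78] → ·  [on edge]
    (4,8)@(9, 17): e=[16,34,2] → #
    (6,8)@(13, 17): e=[24,-14,42] → ·
    (4,9)@(9, 19): e=[28,14,10] → #
    (5,9)@(11, 19): e=[32,-10,30] → ·
  covered (7 px):
    · · · · · · · · · ·
    · · · · · · · · · ·
    · · · · · · · · · ·
    · · · · · · · · · ·
    · · · · · · · · · ·
    · · · · · · · · · ·
    · · · · · · # # · ·
    · · · · · # # · · ·
    · · · · # # · · · ·
    · · · · # · · · · ·
    · · · · · · · · · ·
    · · · · · · · · · ·
T3:
  2·area = 4
  edge (12, 12)→(4, 3): d=(-8,-9) top-left  bias=+0
  edge (4, 3)→(16, 16): d=(12,13) right/bottom  bias=-1
  edge (16, 16)→(12, 12): d=(-4,-4) top-left  bias=+0
    (0,0)@(1, 1): e=[-11,15,0] → ·  [on edge]
    (1,1)@(3, 3): e=[-9,13,0] → ·  [on edge]
    (2,2)@(5, 5): e=[-7,11,0] → ·  [on edge]
    (3,3)@(7, 7): e=[-5,9,0] → ·  [on edge]
    (4,4)@(9, 9): e=[-3,7,0] → ·  [on edge]
    (5,5)@(11, 11): e=[-1,5,0] → ·  [on edge]
    (6,6)@(13, 13): e=[1,3,0] → #  [on edge]
    (7,6)@(15, 13): e=[19,-23,8] → ·
    (6,7)@(13, 15): e=[-15,27,-8] → ·
    (7,7)@(15, 15): e=[3,1,0] → #  [on edge]
    (8,7)@(17, 15): e=[21,-25,8] → ·
    (7,8)@(15, 17): e=[-13,25,-8] → ·
    (8,8)@(17, 17): e=[5,-1,0] → ·  [on edge]
    (9,9)@(19, 19): e=[7,-3,0] → ·  [on edge]
  covered (2 px):
    · · · · · · · · · ·
    · · · · · · · · · ·
    · · · · · · · · · ·
    · · · · · · · · · ·
    · · · · · · · · · ·
    · · · · · · · · · ·
    · · · · · · # · · ·
    · · · · · · · # · ·
    · · · · · · · · · ·
    · · · · · · · · · ·
    · · · · · · · · · ·
    · · · · · · · · · ·
T4:
  2·area = 52
  edge (4, 18)→(8, 12): d=(4,-6) top-left  bias=+0
  edge (8, 12)→(18, 10): d=(10,-2) top-left  bias=+0
  edge (18, 10)→(4, 18): d=(-14,8) right/bottom  bias=-1
    (6,5)@(13, 11): e=[26,0,26] → #  [on edge]
    (7,5)@(15, 11): e=[38,4,10] → #
    (8,5)@(17, 11): e=[50,8,-6] → ·
    (1,6)@(3, 13): e=[-26,0,78] → ·  [on edge]
    (4,6)@(9, 13): e=[10,12,30] → #
    (5,6)@(11, 13): e=[22,16,14] → #
    (6,6)@(13, 13): e=[34,20,-2] → ·
    (7,6)@(15, 13): e=[46,24,-18] → ·
    (3,7)@(7, 15): e=[6,28,18] → #
    (5,7)@(11, 15): e=[30,36,-14] → ·
    (2,8)@(5, 17): e=[2,44,6] → #
    (3,8)@(7, 17): e=[14,48,-10] → ·
  covered (7 px):
    · · · · · · · · · ·
    · · · · · · · · · ·
    · · · · · · · · · ·
    · · · · · · · · · ·
    · · · · · · · · · ·
    · · · · · · # # · ·
    · · · · # # · · · ·
    · · · # # · · · · ·
    · · # · · · · · · ·
    · · · · · · · · · ·
    · · · · · · · · · ·
    · · · · · · · · · ·

Result: 54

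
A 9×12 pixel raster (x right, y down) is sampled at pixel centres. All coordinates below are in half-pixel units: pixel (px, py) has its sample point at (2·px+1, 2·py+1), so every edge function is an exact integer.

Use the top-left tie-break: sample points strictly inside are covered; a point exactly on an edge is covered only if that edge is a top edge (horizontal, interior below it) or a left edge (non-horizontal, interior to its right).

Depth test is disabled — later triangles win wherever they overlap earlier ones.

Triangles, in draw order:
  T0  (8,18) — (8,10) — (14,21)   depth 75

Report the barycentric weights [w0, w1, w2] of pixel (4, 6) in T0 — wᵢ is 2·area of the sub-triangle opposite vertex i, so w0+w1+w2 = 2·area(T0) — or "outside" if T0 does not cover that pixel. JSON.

T0:
  2·area = 48
  edge (8, 18)→(8, 10): d=(0,-8) top-left  bias=+0
  edge (8, 10)→(14, 21): d=(6,11) right/bottom  bias=-1
  edge (14, 21)→(8, 18): d=(-6,-3) top-left  bias=+0
    (4,6)@(9, 13): e=[8,7,33] → X
    (5,6)@(11, 13): e=[24,-15,39] → .
    (4,7)@(9, 15): e=[8,19,21] → X
    (5,7)@(11, 15): e=[24,-3,27] → .
    (4,8)@(9, 17): e=[8,31,9] → X
    (5,8)@(11, 17): e=[24,9,15] → X
    (6,8)@(13, 17): e=[40,-13,21] → .
    (4,9)@(9, 19): e=[8,43,-3] → .
    (5,9)@(11, 19): e=[24,21,3] → X
    (6,9)@(13, 19): e=[40,-1,9] → .
    (5,10)@(11, 21): e=[24,33,-9] → .
  covered (5 px):
    . . . . . . . . .
    . . . . . . . . .
    . . . . . . . . .
    . . . . . . . . .
    . . . . . . . . .
    . . . . . . . . .
    . . . . X . . . .
    . . . . X . . . .
    . . . . X X . . .
    . . . . . X . . .
    . . . . . . . . .
    . . . . . . . . .

Result: [7,33,8]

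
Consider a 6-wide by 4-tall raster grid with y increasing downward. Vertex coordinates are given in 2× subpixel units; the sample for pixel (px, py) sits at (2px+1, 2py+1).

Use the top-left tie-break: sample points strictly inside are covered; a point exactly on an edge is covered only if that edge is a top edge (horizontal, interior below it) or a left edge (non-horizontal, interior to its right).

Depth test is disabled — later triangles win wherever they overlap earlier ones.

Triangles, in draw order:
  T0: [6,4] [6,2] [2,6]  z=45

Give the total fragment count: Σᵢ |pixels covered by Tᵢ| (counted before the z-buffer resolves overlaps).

T0:
  2·area = 8  (B↔C swapped to make it positive)
  edge (6, 4)→(2, 6): d=(-4,2) right/bottom  bias=-1
  edge (2, 6)→(6, 2): d=(4,-4) top-left  bias=+0
  edge (6, 2)→(6, 4): d=(0,2) right/bottom  bias=-1
    (3,0)@(7, 1): e=[10,0,-2] → .  [on edge]
    (2,1)@(5, 3): e=[6,0,2] → X  [on edge]
    (3,1)@(7, 3): e=[2,8,-2] → .
    (1,2)@(3, 5): e=[2,0,6] → X  [on edge]
    (2,2)@(5, 5): e=[-2,8,2] → .
    (0,3)@(1, 7): e=[-2,0,10] → .  [on edge]
    (1,3)@(3, 7): e=[-6,8,6] → .
  covered (2 px):
    . . . . . .
    . . X . . .
    . X . . . .
    . . . . . .

Result: 2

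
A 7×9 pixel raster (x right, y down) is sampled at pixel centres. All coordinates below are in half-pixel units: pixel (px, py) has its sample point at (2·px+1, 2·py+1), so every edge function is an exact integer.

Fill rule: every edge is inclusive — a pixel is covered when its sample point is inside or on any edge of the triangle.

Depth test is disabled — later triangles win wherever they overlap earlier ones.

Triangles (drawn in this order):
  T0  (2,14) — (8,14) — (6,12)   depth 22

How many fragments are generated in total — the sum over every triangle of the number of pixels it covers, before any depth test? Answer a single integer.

T0:
  2·area = 12  (B↔C swapped to make it positive)
  edge (2, 14)→(6, 12): d=(4,-2) inclusive
  edge (6, 12)→(8, 14): d=(2,2) inclusive
  edge (8, 14)→(2, 14): d=(-6,0) inclusive
    (0,3)@(1, 7): e=[-30,0,42] → .  [on edge]
    (1,4)@(3, 9): e=[-18,0,30] → .  [on edge]
    (2,5)@(5, 11): e=[-6,0,18] → .  [on edge]
    (2,6)@(5, 13): e=[2,4,6] → X
    (3,6)@(7, 13): e=[6,0,6] → X  [on edge]
    (4,6)@(9, 13): e=[10,-4,6] → .
    (2,7)@(5, 15): e=[10,8,-6] → .
    (3,7)@(7, 15): e=[14,4,-6] → .
    (4,7)@(9, 15): e=[18,0,-6] → .  [on edge]
    (5,8)@(11, 17): e=[30,0,-18] → .  [on edge]
  covered (2 px):
    . . . . . . .
    . . . . . . .
    . . . . . . .
    . . . . . . .
    . . . . . . .
    . . . . . . .
    . . X X . . .
    . . . . . . .
    . . . . . . .

Answer: 2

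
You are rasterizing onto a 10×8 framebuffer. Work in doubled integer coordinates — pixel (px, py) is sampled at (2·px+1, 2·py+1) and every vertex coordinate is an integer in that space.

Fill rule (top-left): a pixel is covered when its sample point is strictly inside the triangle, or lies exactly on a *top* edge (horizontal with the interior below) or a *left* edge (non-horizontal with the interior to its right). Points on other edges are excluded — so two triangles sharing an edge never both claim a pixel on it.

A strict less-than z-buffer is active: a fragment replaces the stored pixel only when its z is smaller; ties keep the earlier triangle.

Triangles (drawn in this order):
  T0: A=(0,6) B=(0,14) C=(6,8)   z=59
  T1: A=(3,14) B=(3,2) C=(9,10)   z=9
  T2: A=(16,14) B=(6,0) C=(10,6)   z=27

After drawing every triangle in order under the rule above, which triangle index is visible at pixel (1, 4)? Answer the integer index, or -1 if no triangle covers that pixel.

T0:
  2·area = 48  (B↔C swapped to make it positive)
  edge (0, 6)→(6, 8): d=(6,2) right/bottom  bias=-1
  edge (6, 8)→(0, 14): d=(-6,6) right/bottom  bias=-1
  edge (0, 14)→(0, 6): d=(0,-8) top-left  bias=+0
    (6,0)@(13, 1): e=[-56,0,104] → ·  [on edge]
    (5,1)@(11, 3): e=[-40,0,88] → ·  [on edge]
    (4,2)@(9, 5): e=[-24,0,72] → ·  [on edge]
    (0,3)@(1, 7): e=[4,36,8] → █
    (1,3)@(3, 7): e=[0,24,24] → ·  [on edge]
    (3,3)@(7, 7): e=[-8,0,56] → ·  [on edge]
    (0,4)@(1, 9): e=[16,24,8] → █
    (1,4)@(3, 9): e=[12,12,24] → █
    (2,4)@(5, 9): e=[8,0,40] → ·  [on edge]
    (4,4)@(9, 9): e=[0,-24,72] → ·  [on edge]
    (0,5)@(1, 11): e=[28,12,8] → █
    (1,5)@(3, 11): e=[24,0,24] → ·  [on edge]
    (7,5)@(15, 11): e=[0,-72,120] → ·  [on edge]
    (0,6)@(1, 13): e=[40,0,8] → ·  [on edge]
  covered (4 px):
    · · · · · · · · · ·
    · · · · · · · · · ·
    · · · · · · · · · ·
    █ · · · · · · · · ·
    █ █ · · · · · · · ·
    █ · · · · · · · · ·
    · · · · · · · · · ·
    · · · · · · · · · ·
T1:
  2·area = 72
  edge (3, 14)→(3, 2): d=(0,-12) top-left  bias=+0
  edge (3, 2)→(9, 10): d=(6,8) right/bottom  bias=-1
  edge (9, 10)→(3, 14): d=(-6,4) right/bottom  bias=-1
    (1,0)@(3, 1): e=[0,-6,78] → ·  [on edge]
    (1,1)@(3, 3): e=[0,6,66] → █  [on edge]
    (2,1)@(5, 3): e=[24,-10,58] → ·
    (1,2)@(3, 5): e=[0,18,54] → █  [on edge]
    (2,2)@(5, 5): e=[24,2,46] → █
    (3,2)@(7, 5): e=[48,-14,38] → ·
    (1,3)@(3, 7): e=[0,30,42] → █  [on edge]
    (3,3)@(7, 7): e=[48,-2,26] → ·
    (1,4)@(3, 9): e=[0,42,30] → █  [on edge]
    (3,4)@(7, 9): e=[48,10,14] → █
    (4,4)@(9, 9): e=[72,-6,6] → ·
    (1,5)@(3, 11): e=[0,54,18] → █  [on edge]
    (1,6)@(3, 13): e=[0,66,6] → █  [on edge]
    (1,7)@(3, 15): e=[0,78,-6] → ·  [on edge]
  covered (12 px):
    · · · · · · · · · ·
    · █ · · · · · · · ·
    · █ █ · · · · · · ·
    · █ █ · · · · · · ·
    · █ █ █ · · · · · ·
    · █ █ █ · · · · · ·
    · █ · · · · · · · ·
    · · · · · · · · · ·
T2:
  2·area = 4  (B↔C swapped to make it positive)
  edge (16, 14)→(10, 6): d=(-6,-8) top-left  bias=+0
  edge (10, 6)→(6, 0): d=(-4,-6) top-left  bias=+0
  edge (6, 0)→(16, 14): d=(10,14) right/bottom  bias=-1
    (5,3)@(11, 7): e=[2,2,0] → ·  [on edge]
  covered (0 px):
    · · · · · · · · · ·
    · · · · · · · · · ·
    · · · · · · · · · ·
    · · · · · · · · · ·
    · · · · · · · · · ·
    · · · · · · · · · ·
    · · · · · · · · · ·
    · · · · · · · · · ·

Z-buffer (winner per pixel, '.' = empty):
  . . . . . . . . . .
  . 1 . . . . . . . .
  . 1 1 . . . . . . .
  0 1 1 . . . . . . .
  0 1 1 1 . . . . . .
  0 1 1 1 . . . . . .
  . 1 . . . . . . . .
  . . . . . . . . . .

Final: 1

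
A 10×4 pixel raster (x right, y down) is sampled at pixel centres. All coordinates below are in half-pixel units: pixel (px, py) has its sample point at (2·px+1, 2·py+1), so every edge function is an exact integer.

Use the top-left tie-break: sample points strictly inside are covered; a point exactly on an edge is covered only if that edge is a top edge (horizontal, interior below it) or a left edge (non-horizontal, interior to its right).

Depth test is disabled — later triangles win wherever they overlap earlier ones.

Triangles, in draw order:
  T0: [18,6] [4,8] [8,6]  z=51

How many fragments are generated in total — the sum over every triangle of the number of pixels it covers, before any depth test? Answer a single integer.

T0:
  2·area = 20
  edge (18, 6)→(4, 8): d=(-14,2) right/bottom  bias=-1
  edge (4, 8)→(8, 6): d=(4,-2) top-left  bias=+0
  edge (8, 6)→(18, 6): d=(10,0) top-left  bias=+0
    (3,3)@(7, 7): e=[8,2,10] → █
    (4,3)@(9, 7): e=[4,6,10] → █
    (5,3)@(11, 7): e=[0,10,10] → ·  [on edge]
  covered (2 px):
    · · · · · · · · · ·
    · · · · · · · · · ·
    · · · · · · · · · ·
    · · · █ █ · · · · ·

Answer: 2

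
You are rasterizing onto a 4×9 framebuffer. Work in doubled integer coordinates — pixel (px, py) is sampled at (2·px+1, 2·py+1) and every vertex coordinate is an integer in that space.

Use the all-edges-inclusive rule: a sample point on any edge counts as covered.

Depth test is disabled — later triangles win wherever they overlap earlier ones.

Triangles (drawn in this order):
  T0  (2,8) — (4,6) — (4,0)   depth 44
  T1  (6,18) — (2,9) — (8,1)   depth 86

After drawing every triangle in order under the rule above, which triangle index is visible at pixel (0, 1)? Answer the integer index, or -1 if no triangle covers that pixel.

T0:
  2·area = 12  (B↔C swapped to make it positive)
  edge (2, 8)→(4, 0): d=(2,-8) inclusive
  edge (4, 0)→(4, 6): d=(0,6) inclusive
  edge (4, 6)→(2, 8): d=(-2,2) inclusive
    (3,1)@(7, 3): e=[30,-18,0] → .  [on edge]
    (1,2)@(3, 5): e=[2,6,4] → X
    (2,2)@(5, 5): e=[18,-6,0] → .  [on edge]
    (1,3)@(3, 7): e=[6,6,0] → X  [on edge]
    (2,3)@(5, 7): e=[22,-6,-4] → .
    (0,4)@(1, 9): e=[-6,18,0] → .  [on edge]
    (1,4)@(3, 9): e=[10,6,-4] → .
  covered (2 px):
    . . . .
    . . . .
    . X . .
    . X . .
    . . . .
    . . . .
    . . . .
    . . . .
    . . . .
T1:
  2·area = 86
  edge (6, 18)→(2, 9): d=(-4,-9) inclusive
  edge (2, 9)→(8, 1): d=(6,-8) inclusive
  edge (8, 1)→(6, 18): d=(-2,17) inclusive
    (3,1)@(7, 3): e=[69,4,13] → X
    (2,2)@(5, 5): e=[43,0,43] → X  [on edge]
    (2,3)@(5, 7): e=[35,12,39] → X
    (1,4)@(3, 9): e=[9,8,69] → X
    (1,5)@(3, 11): e=[1,20,65] → X
    (3,5)@(7, 11): e=[37,52,-3] → .
    (1,6)@(3, 13): e=[-7,32,61] → .
    (2,6)@(5, 13): e=[11,48,27] → X
    (3,6)@(7, 13): e=[29,64,-7] → .
    (2,7)@(5, 15): e=[3,60,23] → X
    (3,7)@(7, 15): e=[21,76,-11] → .
    (2,8)@(5, 17): e=[-5,72,19] → .
  covered (12 px):
    . . . .
    . . . X
    . . X X
    . . X X
    . X X X
    . X X .
    . . X .
    . . X .
    . . . .

Z-buffer (winner per pixel, '.' = empty):
  . . . .
  . . . 1
  . 0 1 1
  . 0 1 1
  . 1 1 1
  . 1 1 .
  . . 1 .
  . . 1 .
  . . . .

Result: -1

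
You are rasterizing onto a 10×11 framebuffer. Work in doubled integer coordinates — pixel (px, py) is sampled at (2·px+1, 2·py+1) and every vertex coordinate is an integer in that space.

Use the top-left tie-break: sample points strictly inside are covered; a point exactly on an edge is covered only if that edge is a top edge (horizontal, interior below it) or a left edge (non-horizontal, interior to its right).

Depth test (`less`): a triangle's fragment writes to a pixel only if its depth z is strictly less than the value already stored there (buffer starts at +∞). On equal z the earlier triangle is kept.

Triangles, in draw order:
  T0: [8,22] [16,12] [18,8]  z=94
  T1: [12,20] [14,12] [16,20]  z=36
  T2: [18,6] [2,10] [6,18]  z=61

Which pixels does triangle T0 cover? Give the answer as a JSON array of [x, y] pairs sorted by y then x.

T0:
  2·area = 12  (B↔C swapped to make it positive)
  edge (8, 22)→(18, 8): d=(10,-14) top-left  bias=+0
  edge (18, 8)→(16, 12): d=(-2,4) right/bottom  bias=-1
  edge (16, 12)→(8, 22): d=(-8,10) right/bottom  bias=-1
    (7,6)@(15, 13): e=[8,2,2] → X
    (8,6)@(17, 13): e=[36,-6,-18] → .
    (6,7)@(13, 15): e=[0,6,6] → X  [on edge]
    (7,7)@(15, 15): e=[28,-2,-14] → .
    (6,8)@(13, 17): e=[20,2,-10] → .
  covered (2 px):
    . . . . . . . . . .
    . . . . . . . . . .
    . . . . . . . . . .
    . . . . . . . . . .
    . . . . . . . . . .
    . . . . . . . . . .
    . . . . . . . X . .
    . . . . . . X . . .
    . . . . . . . . . .
    . . . . . . . . . .
    . . . . . . . . . .
T1:
  2·area = 32
  edge (12, 20)→(14, 12): d=(2,-8) top-left  bias=+0
  edge (14, 12)→(16, 20): d=(2,8) right/bottom  bias=-1
  edge (16, 20)→(12, 20): d=(-4,0) right/bottom  bias=-1
    (6,8)@(13, 17): e=[2,18,12] → X
    (7,8)@(15, 17): e=[18,2,12] → X
    (8,8)@(17, 17): e=[34,-14,12] → .
    (6,9)@(13, 19): e=[6,22,4] → X
    (8,9)@(17, 19): e=[38,-10,4] → .
    (6,10)@(13, 21): e=[10,26,-4] → .
    (7,10)@(15, 21): e=[26,10,-4] → .
  covered (4 px):
    . . . . . . . . . .
    . . . . . . . . . .
    . . . . . . . . . .
    . . . . . . . . . .
    . . . . . . . . . .
    . . . . . . . . . .
    . . . . . . . . . .
    . . . . . . . . . .
    . . . . . . X X . .
    . . . . . . X X . .
    . . . . . . . . . .
T2:
  2·area = 144  (B↔C swapped to make it positive)
  edge (18, 6)→(6, 18): d=(-12,12) right/bottom  bias=-1
  edge (6, 18)→(2, 10): d=(-4,-8) top-left  bias=+0
  edge (2, 10)→(18, 6): d=(16,-4) top-left  bias=+0
    (9,2)@(19, 5): e=[0,156,-12] → .  [on edge]
    (7,3)@(15, 7): e=[24,116,4] → X
    (8,3)@(17, 7): e=[0,132,12] → .  [on edge]
    (3,4)@(7, 9): e=[96,44,4] → X
    (4,4)@(9, 9): e=[72,60,12] → X
    (5,4)@(11, 9): e=[48,76,20] → X
    (6,4)@(13, 9): e=[24,92,28] → X
    (7,4)@(15, 9): e=[0,108,36] → .  [on edge]
    (1,5)@(3, 11): e=[120,4,20] → X
    (2,5)@(5, 11): e=[96,20,28] → X
    (6,5)@(13, 11): e=[0,84,60] → .  [on edge]
    (1,6)@(3, 13): e=[96,-4,52] → .
    (5,6)@(11, 13): e=[0,60,84] → .  [on edge]
    (4,7)@(9, 15): e=[0,36,108] → .  [on edge]
    (3,8)@(7, 17): e=[0,12,132] → .  [on edge]
    (2,9)@(5, 19): e=[0,-12,156] → .  [on edge]
    (1,10)@(3, 21): e=[0,-36,180] → .  [on edge]
  covered (15 px):
    . . . . . . . . . .
    . . . . . . . . . .
    . . . . . . . . . .
    . . . . . . . X . .
    . . . X X X X . . .
    . X X X X X . . . .
    . . X X X . . . . .
    . . X X . . . . . .
    . . . . . . . . . .
    . . . . . . . . . .
    . . . . . . . . . .

Answer: [[7,6],[6,7]]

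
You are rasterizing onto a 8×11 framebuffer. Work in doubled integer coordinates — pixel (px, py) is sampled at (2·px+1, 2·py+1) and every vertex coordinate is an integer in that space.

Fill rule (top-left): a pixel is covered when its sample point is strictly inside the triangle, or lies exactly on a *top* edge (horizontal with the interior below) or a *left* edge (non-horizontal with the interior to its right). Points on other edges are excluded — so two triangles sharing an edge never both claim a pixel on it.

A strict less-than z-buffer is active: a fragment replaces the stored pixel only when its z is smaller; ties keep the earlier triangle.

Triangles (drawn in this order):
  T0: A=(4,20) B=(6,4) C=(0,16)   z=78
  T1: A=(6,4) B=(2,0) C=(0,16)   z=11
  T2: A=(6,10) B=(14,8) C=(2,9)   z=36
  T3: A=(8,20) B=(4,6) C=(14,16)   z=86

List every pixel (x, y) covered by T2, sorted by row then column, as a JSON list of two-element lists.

T0:
  2·area = 72  (B↔C swapped to make it positive)
  edge (4, 20)→(0, 16): d=(-4,-4) top-left  bias=+0
  edge (0, 16)→(6, 4): d=(6,-12) top-left  bias=+0
  edge (6, 4)→(4, 20): d=(-2,16) right/bottom  bias=-1
    (2,3)@(5, 7): e=[56,6,10] → X
    (3,3)@(7, 7): e=[64,30,-22] → .
    (2,4)@(5, 9): e=[48,18,6] → X
    (3,4)@(7, 9): e=[56,42,-26] → .
    (1,5)@(3, 11): e=[32,6,34] → X
    (3,5)@(7, 11): e=[48,54,-30] → .
    (1,6)@(3, 13): e=[24,18,30] → X
    (2,6)@(5, 13): e=[32,42,-2] → .
    (0,7)@(1, 15): e=[8,6,58] → X
    (2,7)@(5, 15): e=[24,54,-6] → .
    (0,8)@(1, 17): e=[0,18,54] → X  [on edge]
    (2,8)@(5, 17): e=[16,66,-10] → .
    (1,9)@(3, 19): e=[0,54,18] → X  [on edge]
    (2,10)@(5, 21): e=[0,90,-18] → .  [on edge]
  covered (10 px):
    . . . . . . . .
    . . . . . . . .
    . . . . . . . .
    . . X . . . . .
    . . X . . . . .
    . X X . . . . .
    . X . . . . . .
    X X . . . . . .
    X X . . . . . .
    . X . . . . . .
    . . . . . . . .
T1:
  2·area = 72  (B↔C swapped to make it positive)
  edge (6, 4)→(0, 16): d=(-6,12) right/bottom  bias=-1
  edge (0, 16)→(2, 0): d=(2,-16) top-left  bias=+0
  edge (2, 0)→(6, 4): d=(4,4) right/bottom  bias=-1
    (1,0)@(3, 1): e=[54,18,0] → .  [on edge]
    (1,1)@(3, 3): e=[42,22,8] → X
    (2,1)@(5, 3): e=[18,54,0] → .  [on edge]
    (1,2)@(3, 5): e=[30,26,16] → X
    (2,2)@(5, 5): e=[6,58,8] → X
    (3,2)@(7, 5): e=[-18,90,0] → .  [on edge]
    (1,3)@(3, 7): e=[18,30,24] → X
    (2,3)@(5, 7): e=[-6,62,16] → .
    (4,3)@(9, 7): e=[-54,126,0] → .  [on edge]
    (0,4)@(1, 9): e=[30,2,40] → X
    (2,4)@(5, 9): e=[-18,66,24] → .
    (5,4)@(11, 9): e=[-90,162,0] → .  [on edge]
    (6,5)@(13, 11): e=[-126,198,0] → .  [on edge]
    (7,6)@(15, 13): e=[-162,234,0] → .  [on edge]
  covered (8 px):
    . . . . . . . .
    . X . . . . . .
    . X X . . . . .
    . X . . . . . .
    X X . . . . . .
    X . . . . . . .
    X . . . . . . .
    . . . . . . . .
    . . . . . . . .
    . . . . . . . .
    . . . . . . . .
T2:
  2·area = 16  (B↔C swapped to make it positive)
  edge (6, 10)→(2, 9): d=(-4,-1) top-left  bias=+0
  edge (2, 9)→(14, 8): d=(12,-1) top-left  bias=+0
  edge (14, 8)→(6, 10): d=(-8,2) right/bottom  bias=-1
    (1,4)@(3, 9): e=[1,1,14] → X
    (2,4)@(5, 9): e=[3,3,10] → X
    (3,4)@(7, 9): e=[5,5,6] → X
    (4,4)@(9, 9): e=[7,7,2] → X
    (5,4)@(11, 9): e=[9,9,-2] → .
    (1,5)@(3, 11): e=[-7,25,-2] → .
    (2,5)@(5, 11): e=[-5,27,-6] → .
    (3,5)@(7, 11): e=[-3,29,-10] → .
    (4,5)@(9, 11): e=[-1,31,-14] → .
  covered (4 px):
    . . . . . . . .
    . . . . . . . .
    . . . . . . . .
    . . . . . . . .
    . X X X X . . .
    . . . . . . . .
    . . . . . . . .
    . . . . . . . .
    . . . . . . . .
    . . . . . . . .
    . . . . . . . .
T3:
  2·area = 100
  edge (8, 20)→(4, 6): d=(-4,-14) top-left  bias=+0
  edge (4, 6)→(14, 16): d=(10,10) right/bottom  bias=-1
  edge (14, 16)→(8, 20): d=(-6,4) right/bottom  bias=-1
    (0,1)@(1, 3): e=[-30,0,130] → .  [on edge]
    (1,2)@(3, 5): e=[-10,0,110] → .  [on edge]
    (2,3)@(5, 7): e=[10,0,90] → .  [on edge]
    (2,4)@(5, 9): e=[2,20,78] → X
    (3,4)@(7, 9): e=[30,0,70] → .  [on edge]
    (2,5)@(5, 11): e=[-6,40,66] → .
    (3,5)@(7, 11): e=[22,20,58] → X
    (4,5)@(9, 11): e=[50,0,50] → .  [on edge]
    (3,6)@(7, 13): e=[14,40,46] → X
    (4,6)@(9, 13): e=[42,20,38] → X
    (5,6)@(11, 13): e=[70,0,30] → .  [on edge]
    (3,7)@(7, 15): e=[6,60,34] → X
    (6,7)@(13, 15): e=[90,0,10] → .  [on edge]
    (7,8)@(15, 17): e=[110,0,-10] → .  [on edge]
  covered (10 px):
    . . . . . . . .
    . . . . . . . .
    . . . . . . . .
    . . . . . . . .
    . . X . . . . .
    . . . X . . . .
    . . . X X . . .
    . . . X X X . .
    . . . . X X . .
    . . . . X . . .
    . . . . . . . .

Final: [[1,4],[2,4],[3,4],[4,4]]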